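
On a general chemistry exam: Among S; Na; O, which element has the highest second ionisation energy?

Na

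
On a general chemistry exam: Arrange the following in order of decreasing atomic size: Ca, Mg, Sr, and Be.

Be is in period 2, group 2; Mg is in period 3, group 2; Ca is in period 4, group 2; Sr is in period 5, group 2.
Radius decreases left→right (rising Z_eff, same n) and increases top→bottom (higher n).
All are in group 2, so atomic radius increases down the group.
So from largest to smallest: Sr > Ca > Mg > Be.

Sr > Ca > Mg > Be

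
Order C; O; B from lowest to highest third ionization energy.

B, C, O

IE_3 is the cost of taking one more electron from the +2 cation: C²⁺ still has 2 valence electrons; O²⁺ still has 4 valence electrons; B²⁺ still has 1 valence electron.
All are still removing valence electrons, so compare the +2 ions as you would atoms: IE_3 generally rises across a period (higher Z_eff) and falls down a group (larger shell), subject to the usual subshell exceptions.
Valence configurations: C²⁺ [He]2s², O²⁺ [He]2s²2p², B²⁺ [He]2s¹.
Approximate IE_3 values (kJ/mol): C 4620, O 5300, B 3660.
Hence IE_3: B < C < O.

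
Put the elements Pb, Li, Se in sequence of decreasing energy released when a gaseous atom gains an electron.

Li is in period 2, group 1; Se is in period 4, group 16; Pb is in period 6, group 14.
Atoms with high Z_eff and room in the valence shell (especially the halogens) have the most exothermic electron affinities.
Here both period and group differ, so the two effects have to be weighed against each other.
Li > Pb: the two effects oppose for this pair; the down-group effect wins (60 vs 35 kJ/mol).
Se > Li: the two effects oppose for this pair; the across-period effect wins (195 vs 60 kJ/mol).
For reference (kJ/mol): Li 60, Se 195, Pb 35.
So from highest to lowest: Se > Li > Pb.

Se, Li, Pb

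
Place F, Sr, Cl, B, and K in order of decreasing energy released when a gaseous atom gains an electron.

Cl > F > K > B > Sr

Adding an electron releases more energy for atoms nearer the top right (short of the noble gases).
Here both period and group differ, so the two effects have to be weighed against each other.
B > Sr: both effects reinforce here, so B is clearly the higher of the two.
K > B: this pair runs against the simple trend — see the exception note.
F > K: relative to K, both the across-period and down-group shifts push F's electron affinity up.
Cl > F: this pair runs against the simple trend — see the exception note.
Note the exception: K has a higher electron affinity than B, contrary to the simple trend — B's ns²np¹ configuration gives only a small electron affinity — the sparsely filled np subshell binds an added electron weakly.
Note the exception: Cl has a higher electron affinity than F, contrary to the simple trend — F's small 2p subshell makes the incoming electron feel strong e⁻–e⁻ repulsion, so Cl actually releases more energy on gaining an electron.
Tabulated electron affinity (kJ/mol): B 27, F 328, Cl 349, K 48, Sr 5.
So from highest to lowest: Cl > F > K > B > Sr.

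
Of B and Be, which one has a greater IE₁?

Be

Be is in period 2, group 2; B is in period 2, group 13.
Across a period the outer electron is held more tightly (higher IE₁); down a group it sits in a higher shell, more shielded, and comes off more easily.
All lie in period 2; the across-period trend (first ionization energy increases left to right) applies, with the exception below.
Note the exception: Be has a higher first ionization energy than B, contrary to the simple trend — removing B's lone 2p electron is easier than breaking Be's filled 2s².
Approximate values (kJ/mol): Be 900, B 801.
So Be has the greater IE₁ (Be > B).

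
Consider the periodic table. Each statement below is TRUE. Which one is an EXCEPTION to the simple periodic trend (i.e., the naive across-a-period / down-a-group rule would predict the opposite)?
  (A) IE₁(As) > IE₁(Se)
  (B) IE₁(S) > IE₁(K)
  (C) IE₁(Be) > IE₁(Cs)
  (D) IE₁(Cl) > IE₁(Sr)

(A)

The general trend: first ionisation energy increases across a period and decreases down a group.
(A) As (period 4, group 15) vs Se (period 4, group 16): the stated order contradicts the simple trend.
(B) S (period 3, group 16) vs K (period 4, group 1): the stated order agrees with the simple trend.
(C) Be (period 2, group 2) vs Cs (period 6, group 1): the stated order agrees with the simple trend.
(D) Cl (period 3, group 17) vs Sr (period 5, group 2): the stated order agrees with the simple trend.
The exception is (A): Se (4p⁴) ionizes more easily than half-filled As (4p³).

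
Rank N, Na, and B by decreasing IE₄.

B, Na, N

The fourth ionization energy removes an electron from the +3 ion. For each element: N³⁺ still has 2 valence electrons; Na³⁺ is already 2 electrons into the core; B³⁺ is the bare [He] core.
Core electrons are held far more tightly than valence electrons, so Na and B top the IE_4 order.
The numbers (kJ/mol): N 7475, Na 9543, B 25026.
Putting it together, IE_4: N < Na < B.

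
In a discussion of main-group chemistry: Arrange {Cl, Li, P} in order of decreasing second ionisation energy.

IE_2 is the cost of taking one more electron from the +1 cation: Cl⁺ still has 6 valence electrons; Li⁺ is the bare [He] core; P⁺ still has 4 valence electrons.
Core electrons are held far more tightly than valence electrons, so Li tops the IE_2 order.
Valence configurations: Cl⁺ [Ne]3s²3p⁴, P⁺ [Ne]3s²3p².
Tabulated IE_2 (kJ/mol): Cl 2298, Li 7298, P 1907.
So the second ionization energies run P < Cl < Li.

Li > Cl > P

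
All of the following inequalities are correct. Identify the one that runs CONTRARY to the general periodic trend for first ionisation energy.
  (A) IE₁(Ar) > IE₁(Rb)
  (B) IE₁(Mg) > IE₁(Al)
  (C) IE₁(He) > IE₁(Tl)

The general trend: first ionisation energy increases across a period and decreases down a group.
(A) Ar (period 3, group 18) vs Rb (period 5, group 1): the stated order agrees with the simple trend.
(B) Mg (period 3, group 2) vs Al (period 3, group 13): the stated order contradicts the simple trend.
(C) He (period 1, group 18) vs Tl (period 6, group 13): the stated order agrees with the simple trend.
The exception is (B): Al's single 3p electron is easier to remove than one from Mg's filled 3s².

(B)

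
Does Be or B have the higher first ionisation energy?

First ionization energy rises across a period (greater Z_eff holds electrons more tightly) and falls down a group (valence electrons are farther from the nucleus).
All lie in period 2; the across-period trend (first ionization energy increases left to right) applies, with the exception below.
Note the exception: Be has a higher first ionization energy than B, contrary to the simple trend — removing B's lone 2p electron is easier than breaking Be's filled 2s².
Tabulated first ionization energy (kJ/mol): Be 900, B 801.
So Be has the higher first ionisation energy (Be > B).

Be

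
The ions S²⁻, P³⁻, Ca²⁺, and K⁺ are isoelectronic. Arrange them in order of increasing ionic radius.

Ca²⁺ < K⁺ < S²⁻ < P³⁻

All of these have 18 electrons, so size is governed by nuclear charge alone: the more protons, the stronger the pull on the same electron cloud, and the smaller the ion.
Nuclear charges: Ca²⁺ (Z=20), K⁺ (Z=19), S²⁻ (Z=16), P³⁻ (Z=15).
Smallest to largest: Ca²⁺ < K⁺ < S²⁻ < P³⁻.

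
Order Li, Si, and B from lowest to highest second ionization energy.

Si < B < Li

IE_2 is the cost of taking one more electron from the +1 cation: Li⁺ is the bare [He] core; Si⁺ still has 3 valence electrons; B⁺ still has 2 valence electrons.
Pulling an electron out of a noble-gas core costs far more than removing a remaining valence electron, so Li sits at the high end of IE_2.
Valence configurations: Si⁺ [Ne]3s²3p¹, B⁺ [He]2s².
The numbers (kJ/mol): Li 7298, Si 1577, B 2427.
Hence IE_2: Si < B < Li.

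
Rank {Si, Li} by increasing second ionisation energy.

Si < Li

The second ionization energy removes an electron from the +1 ion. For each element: Si⁺ still has 3 valence electrons; Li⁺ is the bare [He] core.
Core electrons are held far more tightly than valence electrons, so Li tops the IE_2 order.
The numbers (kJ/mol): Si 1577, Li 7298.
Hence IE_2: Si < Li.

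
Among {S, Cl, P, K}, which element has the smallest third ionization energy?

IE_3 is the cost of taking one more electron from the +2 cation: S²⁺ still has 4 valence electrons; Cl²⁺ still has 5 valence electrons; P²⁺ still has 3 valence electrons; K²⁺ is already 1 electron into the core.
Core electrons are held far more tightly than valence electrons, so K tops the IE_3 order.
Valence configurations: S²⁺ [Ne]3s²3p², Cl²⁺ [Ne]3s²3p³, P²⁺ [Ne]3s²3p¹.
Tabulated IE_3 (kJ/mol): S 3357, Cl 3822, P 2914, K 4420.
Hence IE_3: P < S < Cl < K.

P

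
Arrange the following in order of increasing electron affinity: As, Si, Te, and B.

B < As < Si < Te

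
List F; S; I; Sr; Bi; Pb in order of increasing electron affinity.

F is in period 2, group 17; S is in period 3, group 16; Sr is in period 5, group 2; I is in period 5, group 17; Pb is in period 6, group 14; Bi is in period 6, group 15.
Electron affinity generally becomes more exothermic across a period toward the halogens and less exothermic down a group.
These span different periods and groups, so the two trends combine.
Pb > Sr: period and group pull opposite ways; the across-period shift dominates (35 vs 5 kJ/mol).
Bi > Pb: both are in period 6; the period trend gives Bi the larger value.
S > Bi: both effects reinforce here, so S is clearly the higher of the two.
I > S: period and group pull opposite ways; the across-period shift dominates (295 vs 200 kJ/mol).
F > I: F sits above I in group 17, so the down-group effect alone puts F higher.
Approximate values (kJ/mol): F 328, S 200, Sr 5, I 295, Pb 35, Bi 91.
So from lowest to highest: Sr < Pb < Bi < S < I < F.

Sr < Pb < Bi < S < I < F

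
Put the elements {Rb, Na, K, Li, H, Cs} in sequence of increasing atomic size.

H, Li, Na, K, Rb, Cs

H is in period 1, group 1; Li is in period 2, group 1; Na is in period 3, group 1; K is in period 4, group 1; Rb is in period 5, group 1; Cs is in period 6, group 1.
Across a period the added protons contract the valence shell; down a group each new principal shell makes the atom larger.
All are in group 1, so atomic radius increases down the group.
So from smallest to largest: H < Li < Na < K < Rb < Cs.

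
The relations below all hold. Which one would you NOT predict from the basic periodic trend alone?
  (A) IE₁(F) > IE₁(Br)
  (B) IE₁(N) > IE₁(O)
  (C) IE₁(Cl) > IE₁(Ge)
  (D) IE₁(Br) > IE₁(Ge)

The general trend: first ionisation energy increases across a period and decreases down a group.
(A) F (period 2, group 17) vs Br (period 4, group 17): the stated order agrees with the simple trend.
(B) N (period 2, group 15) vs O (period 2, group 16): the stated order contradicts the simple trend.
(C) Cl (period 3, group 17) vs Ge (period 4, group 14): the stated order agrees with the simple trend.
(D) Br (period 4, group 17) vs Ge (period 4, group 14): the stated order agrees with the simple trend.
The exception is (B): pairing an electron in O's 2p⁴ costs repulsion energy, so O ionizes more easily than half-filled N (2p³).

(B)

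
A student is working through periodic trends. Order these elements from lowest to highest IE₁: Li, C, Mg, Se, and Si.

Li, Mg, Si, Se, C

Li is in period 2, group 1; C is in period 2, group 14; Mg is in period 3, group 2; Si is in period 3, group 14; Se is in period 4, group 16.
IE₁ increases left→right with effective nuclear charge and decreases top→bottom as the valence shell moves farther out.
These span different periods and groups, so the two trends combine.
Mg > Li: period and group pull opposite ways; the across-period shift dominates (738 vs 520 kJ/mol).
Si > Mg: both are in period 3; the period trend gives Si the larger value.
Se > Si: the two effects oppose for this pair; the across-period effect wins (941 vs 786 kJ/mol).
C > Se: the two effects oppose for this pair; the down-group effect wins (1086 vs 941 kJ/mol).
Tabulated first ionization energy (kJ/mol): Li 520, C 1086, Mg 738, Si 786, Se 941.
So from lowest to highest: Li < Mg < Si < Se < C.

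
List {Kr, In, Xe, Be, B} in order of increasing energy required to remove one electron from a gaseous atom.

In < B < Be < Xe < Kr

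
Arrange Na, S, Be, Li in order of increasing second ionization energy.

Be < S < Na < Li

Consider each +1 ion: Na⁺ is the bare [Ne] core; S⁺ still has 5 valence electrons; Be⁺ still has 1 valence electron; Li⁺ is the bare [He] core.
Core electrons are held far more tightly than valence electrons, so Na and Li top the IE_2 order.
Valence configurations: S⁺ [Ne]3s²3p³, Be⁺ [He]2s¹.
Approximate IE_2 values (kJ/mol): Na 4562, S 2252, Be 1757, Li 7298.
Overall IE_2 order: Be < S < Na < Li.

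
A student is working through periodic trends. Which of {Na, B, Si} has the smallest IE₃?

IE_3 is the cost of taking one more electron from the +2 cation: Na²⁺ is already 1 electron into the core; B²⁺ still has 1 valence electron; Si²⁺ still has 2 valence electrons.
Pulling an electron out of a noble-gas core costs far more than removing a remaining valence electron, so Na sits at the high end of IE_3.
Valence configurations: B²⁺ [He]2s¹, Si²⁺ [Ne]3s².
Tabulated IE_3 (kJ/mol): Na 6910, B 3660, Si 3232.
So the third ionization energies run Si < B < Na.

Si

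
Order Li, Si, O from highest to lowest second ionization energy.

Li > O > Si

IE_2 is the cost of taking one more electron from the +1 cation: Li⁺ is the bare [He] core; Si⁺ still has 3 valence electrons; O⁺ still has 5 valence electrons.
Breaking into a closed-shell core is much more expensive than removing a leftover valence electron — Li has the largest IE_2 here.
Valence configurations: Si⁺ [Ne]3s²3p¹, O⁺ [He]2s²2p³.
Approximate IE_2 values (kJ/mol): Li 7298, Si 1577, O 3388.
Putting it together, IE_2: Si < O < Li.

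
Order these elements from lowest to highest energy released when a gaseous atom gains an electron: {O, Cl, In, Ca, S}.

O is in period 2, group 16; S is in period 3, group 16; Cl is in period 3, group 17; Ca is in period 4, group 2; In is in period 5, group 13.
Atoms with high Z_eff and room in the valence shell (especially the halogens) have the most exothermic electron affinities.
These span different periods and groups, so the two trends combine.
In > Ca: period and group pull opposite ways; the across-period shift dominates (29 vs 2 kJ/mol).
O > In: relative to In, both the across-period and down-group shifts push O's electron affinity up.
S > O: this pair runs against the simple trend — see the exception note.
Cl > S: both are in period 3; the period trend gives Cl the larger value.
Note the exception: S has a higher electron affinity than O, contrary to the simple trend — the compact 2p subshell of O repels the added electron more than S's larger 3p does.
Approximate values (kJ/mol): O 141, S 200, Cl 349, Ca 2, In 29.
So from lowest to highest: Ca < In < O < S < Cl.

Ca < In < O < S < Cl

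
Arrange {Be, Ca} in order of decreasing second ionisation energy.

The second ionization energy removes an electron from the +1 ion. For each element: Be⁺ still has 1 valence electron; Ca⁺ still has 1 valence electron.
All are still removing valence electrons, so compare the +1 ions as you would atoms: IE_2 generally rises across a period (higher Z_eff) and falls down a group (larger shell), subject to the usual subshell exceptions.
Valence configurations: Be⁺ [He]2s¹, Ca⁺ [Ar]4s¹.
Approximate IE_2 values (kJ/mol): Be 1757, Ca 1145.
Overall IE_2 order: Ca < Be.

Be, Ca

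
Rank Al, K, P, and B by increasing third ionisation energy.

Al < P < B < K

After 2 electrons have been removed, what remains? Al²⁺ still has 1 valence electron; K²⁺ is already 1 electron into the core; P²⁺ still has 3 valence electrons; B²⁺ still has 1 valence electron.
Breaking into a closed-shell core is much more expensive than removing a leftover valence electron — K has the largest IE_3 here.
Valence configurations: Al²⁺ [Ne]3s¹, P²⁺ [Ne]3s²3p¹, B²⁺ [He]2s¹.
Approximate IE_3 values (kJ/mol): Al 2745, K 4420, P 2914, B 3660.
So the third ionization energies run Al < P < B < K.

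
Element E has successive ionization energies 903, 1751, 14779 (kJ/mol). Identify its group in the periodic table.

Look for the largest jump between consecutive ionization energies: IE3/IE2 ≈ 8.4, far larger than any earlier ratio.
That jump marks the point where a core electron is being removed. So the atom has 2 valence electrons.
A main-group element with 2 valence electrons is in group 2.

Group 2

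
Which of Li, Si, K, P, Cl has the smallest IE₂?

The second ionization energy removes an electron from the +1 ion. For each element: Li⁺ is the bare [He] core; Si⁺ still has 3 valence electrons; K⁺ is the bare [Ar] core; P⁺ still has 4 valence electrons; Cl⁺ still has 6 valence electrons.
Breaking into a closed-shell core is much more expensive than removing a leftover valence electron — K and Li have the largest IE_2 here.
Valence configurations: Si⁺ [Ne]3s²3p¹, P⁺ [Ne]3s²3p², Cl⁺ [Ne]3s²3p⁴.
Tabulated IE_2 (kJ/mol): Li 7298, Si 1577, K 3052, P 1907, Cl 2298.
Hence IE_2: Si < P < Cl < K < Li.

Si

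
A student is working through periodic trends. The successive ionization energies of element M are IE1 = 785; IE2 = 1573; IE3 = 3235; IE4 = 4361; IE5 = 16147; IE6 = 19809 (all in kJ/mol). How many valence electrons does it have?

4

Look for the largest jump between consecutive ionization energies: IE5/IE4 ≈ 3.7, far larger than any earlier ratio.
That jump marks the point where a core electron is being removed. So the atom has 4 valence electrons.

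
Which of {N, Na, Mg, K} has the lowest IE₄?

The fourth ionization energy removes an electron from the +3 ion. For each element: N³⁺ still has 2 valence electrons; Na³⁺ is already 2 electrons into the core; Mg³⁺ is already 1 electron into the core; K³⁺ is already 2 electrons into the core.
Usually core removal costs more than valence removal, but here the competition is close: a tightly held n=2 valence electron can cost more to remove than an n=3 core electron, so the actual values have to decide it.
Approximate IE_4 values (kJ/mol): N 7475, Na 9543, Mg 10543, K 5877.
Hence IE_4: K < N < Na < Mg.

K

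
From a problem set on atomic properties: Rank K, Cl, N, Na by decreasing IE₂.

The second ionization energy removes an electron from the +1 ion. For each element: K⁺ is the bare [Ar] core; Cl⁺ still has 6 valence electrons; N⁺ still has 4 valence electrons; Na⁺ is the bare [Ne] core.
Core electrons are held far more tightly than valence electrons, so K and Na top the IE_2 order.
Valence configurations: Cl⁺ [Ne]3s²3p⁴, N⁺ [He]2s²2p².
Approximate IE_2 values (kJ/mol): K 3052, Cl 2298, N 2856, Na 4562.
So the second ionization energies run Cl < N < K < Na.

Na > K > N > Cl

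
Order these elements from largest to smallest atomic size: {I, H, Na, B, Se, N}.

H is in period 1, group 1; B is in period 2, group 13; N is in period 2, group 15; Na is in period 3, group 1; Se is in period 4, group 16; I is in period 5, group 17.
Across a period the added protons contract the valence shell; down a group each new principal shell makes the atom larger.
These span different periods and groups, so the two trends combine.
N > H: the two effects oppose for this pair; the down-group effect wins (71 vs 32 pm).
B > N: B lies to the left of N in period 2, so the across-period effect alone puts B larger.
Se > B: the two effects oppose for this pair; the down-group effect wins (116 vs 85 pm).
I > Se: period and group pull opposite ways; the down-group shift dominates (133 vs 116 pm).
Na > I: the two effects oppose for this pair; the across-period effect wins (155 vs 133 pm).
Approximate values (pm): H 32, B 85, N 71, Na 155, Se 116, I 133.
So from largest to smallest: Na > I > Se > B > N > H.

Na > I > Se > B > N > H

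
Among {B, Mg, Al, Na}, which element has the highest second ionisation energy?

Na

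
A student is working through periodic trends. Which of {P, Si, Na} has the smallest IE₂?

Si

The second ionization energy removes an electron from the +1 ion. For each element: P⁺ still has 4 valence electrons; Si⁺ still has 3 valence electrons; Na⁺ is the bare [Ne] core.
Pulling an electron out of a noble-gas core costs far more than removing a remaining valence electron, so Na sits at the high end of IE_2.
Valence configurations: P⁺ [Ne]3s²3p², Si⁺ [Ne]3s²3p¹.
Tabulated IE_2 (kJ/mol): P 1907, Si 1577, Na 4562.
Putting it together, IE_2: Si < P < Na.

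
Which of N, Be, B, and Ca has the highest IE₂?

The second ionization energy removes an electron from the +1 ion. For each element: N⁺ still has 4 valence electrons; Be⁺ still has 1 valence electron; B⁺ still has 2 valence electrons; Ca⁺ still has 1 valence electron.
All are still removing valence electrons, so compare the +1 ions as you would atoms: IE_2 generally rises across a period (higher Z_eff) and falls down a group (larger shell), subject to the usual subshell exceptions.
Valence configurations: N⁺ [He]2s²2p², Be⁺ [He]2s¹, B⁺ [He]2s², Ca⁺ [Ar]4s¹.
The numbers (kJ/mol): N 2856, Be 1757, B 2427, Ca 1145.
Overall IE_2 order: Ca < Be < B < N.

N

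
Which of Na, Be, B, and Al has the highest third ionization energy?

Be

The third ionization energy removes an electron from the +2 ion. For each element: Na²⁺ is already 1 electron into the core; Be²⁺ is the bare [He] core; B²⁺ still has 1 valence electron; Al²⁺ still has 1 valence electron.
Breaking into a closed-shell core is much more expensive than removing a leftover valence electron — Na and Be have the largest IE_3 here.
Valence configurations: B²⁺ [He]2s¹, Al²⁺ [Ne]3s¹.
Tabulated IE_3 (kJ/mol): Na 6910, Be 14849, B 3660, Al 2745.
Putting it together, IE_3: Al < B < Na < Be.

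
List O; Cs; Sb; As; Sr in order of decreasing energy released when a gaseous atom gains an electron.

O > Sb > As > Cs > Sr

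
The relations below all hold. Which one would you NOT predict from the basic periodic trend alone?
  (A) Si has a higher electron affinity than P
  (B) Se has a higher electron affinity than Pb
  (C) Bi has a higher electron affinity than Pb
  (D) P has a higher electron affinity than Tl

(A)

The general trend: electron affinity increases across a period and decreases down a group.
(A) Si (period 3, group 14) vs P (period 3, group 15): the stated order contradicts the simple trend.
(B) Se (period 4, group 16) vs Pb (period 6, group 14): the stated order agrees with the simple trend.
(C) Bi (period 6, group 15) vs Pb (period 6, group 14): the stated order agrees with the simple trend.
(D) P (period 3, group 15) vs Tl (period 6, group 13): the stated order agrees with the simple trend.
The exception is (A): adding an electron to P's half-filled 3p³ is unfavourable, so Si (3p²) has the more exothermic EA.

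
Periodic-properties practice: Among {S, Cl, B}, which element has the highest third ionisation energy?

Consider each +2 ion: S²⁺ still has 4 valence electrons; Cl²⁺ still has 5 valence electrons; B²⁺ still has 1 valence electron.
All are still removing valence electrons, so compare the +2 ions as you would atoms: IE_3 generally rises across a period (higher Z_eff) and falls down a group (larger shell), subject to the usual subshell exceptions.
Valence configurations: S²⁺ [Ne]3s²3p², Cl²⁺ [Ne]3s²3p³, B²⁺ [He]2s¹.
Tabulated IE_3 (kJ/mol): S 3357, Cl 3822, B 3660.
Overall IE_3 order: S < B < Cl.

Cl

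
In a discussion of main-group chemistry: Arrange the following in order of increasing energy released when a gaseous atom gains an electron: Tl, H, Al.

H is in period 1, group 1; Al is in period 3, group 13; Tl is in period 6, group 13.
Electron affinity generally becomes more exothermic across a period toward the halogens and less exothermic down a group.
These span different periods and groups, so the two trends combine.
Al > Tl: they share group 13; the group trend gives Al the larger value.
H > Al: the two effects oppose for this pair; the down-group effect wins (73 vs 42 kJ/mol).
Approximate values (kJ/mol): H 73, Al 42, Tl 19.
So from lowest to highest: Tl < Al < H.

Tl < Al < H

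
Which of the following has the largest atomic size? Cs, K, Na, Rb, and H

H is in period 1, group 1; Na is in period 3, group 1; K is in period 4, group 1; Rb is in period 5, group 1; Cs is in period 6, group 1.
Moving right in a period, electrons are added to the same shell under a stronger nuclear pull, so atoms get smaller; moving down, a new shell is opened and atoms get larger.
All are in group 1, so atomic radius increases down the group.
The largest atomic size among these belongs to Cs.

Cs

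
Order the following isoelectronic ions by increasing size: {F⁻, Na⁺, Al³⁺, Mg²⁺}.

All of these have 10 electrons, so size is governed by nuclear charge alone: the more protons, the stronger the pull on the same electron cloud, and the smaller the ion.
Nuclear charges: Al³⁺ (Z=13), Mg²⁺ (Z=12), Na⁺ (Z=11), F⁻ (Z=9).
Smallest to largest: Al³⁺ < Mg²⁺ < Na⁺ < F⁻.

Al³⁺ < Mg²⁺ < Na⁺ < F⁻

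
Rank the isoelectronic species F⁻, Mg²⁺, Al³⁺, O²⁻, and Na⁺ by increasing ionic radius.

Al³⁺ < Mg²⁺ < Na⁺ < F⁻ < O²⁻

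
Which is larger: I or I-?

I-

Forming I- adds 1 electron to I. More electron–electron repulsion in the same shell, with unchanged nuclear charge, lets the cloud expand.
An anion is larger than its parent atom: I- > I.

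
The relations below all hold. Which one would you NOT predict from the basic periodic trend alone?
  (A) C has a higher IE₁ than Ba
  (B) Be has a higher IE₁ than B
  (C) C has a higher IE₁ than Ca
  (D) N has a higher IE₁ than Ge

The general trend: IE₁ increases across a period and decreases down a group.
(A) C (period 2, group 14) vs Ba (period 6, group 2): the stated order agrees with the simple trend.
(B) Be (period 2, group 2) vs B (period 2, group 13): the stated order contradicts the simple trend.
(C) C (period 2, group 14) vs Ca (period 4, group 2): the stated order agrees with the simple trend.
(D) N (period 2, group 15) vs Ge (period 4, group 14): the stated order agrees with the simple trend.
The exception is (B): removing B's lone 2p electron is easier than breaking Be's filled 2s².

(B)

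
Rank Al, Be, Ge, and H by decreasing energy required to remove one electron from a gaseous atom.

Across a period the outer electron is held more tightly (higher IE₁); down a group it sits in a higher shell, more shielded, and comes off more easily.
A diagonal step moves right (one effect) and down (the opposite effect) at once.
Ge > Al: period and group pull opposite ways; the across-period shift dominates (762 vs 578 kJ/mol).
Be > Ge: the two effects oppose for this pair; the down-group effect wins (900 vs 762 kJ/mol).
H > Be: the two effects oppose for this pair; the down-group effect wins (1312 vs 900 kJ/mol).
Approximate values (kJ/mol): H 1312, Be 900, Al 578, Ge 762.
So from highest to lowest: H > Be > Ge > Al.

H > Be > Ge > Al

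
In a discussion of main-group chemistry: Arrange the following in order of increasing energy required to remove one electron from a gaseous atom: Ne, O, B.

B is in period 2, group 13; O is in period 2, group 16; Ne is in period 2, group 18.
First ionization energy rises across a period (greater Z_eff holds electrons more tightly) and falls down a group (valence electrons are farther from the nucleus).
All lie in period 2, so first ionization energy increases left to right.
So from lowest to highest: B < O < Ne.

B < O < Ne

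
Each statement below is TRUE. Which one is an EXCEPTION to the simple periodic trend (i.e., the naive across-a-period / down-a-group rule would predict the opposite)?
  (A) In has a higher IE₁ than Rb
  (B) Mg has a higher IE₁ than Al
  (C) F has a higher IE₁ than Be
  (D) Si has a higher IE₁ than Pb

(B)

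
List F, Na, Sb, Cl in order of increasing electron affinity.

Na < Sb < F < Cl

Atoms with high Z_eff and room in the valence shell (especially the halogens) have the most exothermic electron affinities.
Here both period and group differ, so the two effects have to be weighed against each other.
Sb > Na: period and group pull opposite ways; the across-period shift dominates (103 vs 53 kJ/mol).
F > Sb: both effects reinforce here, so F is clearly the higher of the two.
Cl > F: this pair runs against the simple trend — see the exception note.
Note the exception: Cl has a higher electron affinity than F, contrary to the simple trend — F's small 2p subshell makes the incoming electron feel strong e⁻–e⁻ repulsion, so Cl actually releases more energy on gaining an electron.
Approximate values (kJ/mol): F 328, Na 53, Cl 349, Sb 103.
So from lowest to highest: Na < Sb < F < Cl.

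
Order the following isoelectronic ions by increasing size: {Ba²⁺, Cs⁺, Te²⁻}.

Ba²⁺ < Cs⁺ < Te²⁻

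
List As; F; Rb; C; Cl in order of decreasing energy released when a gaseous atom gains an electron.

Cl, F, C, As, Rb

C is in period 2, group 14; F is in period 2, group 17; Cl is in period 3, group 17; As is in period 4, group 15; Rb is in period 5, group 1.
Electron affinity generally becomes more exothermic across a period toward the halogens and less exothermic down a group.
Here both period and group differ, so the two effects have to be weighed against each other.
As > Rb: both effects reinforce here, so As is clearly the higher of the two.
C > As: period and group pull opposite ways; the down-group shift dominates (122 vs 78 kJ/mol).
F > C: F lies to the right of C in period 2, so the across-period effect alone puts F higher.
Cl > F: this pair runs against the simple trend — see the exception note.
Note the exception: Cl has a higher electron affinity than F, contrary to the simple trend — F's small 2p subshell makes the incoming electron feel strong e⁻–e⁻ repulsion, so Cl actually releases more energy on gaining an electron.
Approximate values (kJ/mol): C 122, F 328, Cl 349, As 78, Rb 47.
So from highest to lowest: Cl > F > C > As > Rb.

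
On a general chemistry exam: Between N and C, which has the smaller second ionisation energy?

C

IE_2 is the cost of taking one more electron from the +1 cation: N⁺ still has 4 valence electrons; C⁺ still has 3 valence electrons.
All are still removing valence electrons, so compare the +1 ions as you would atoms: IE_2 generally rises across a period (higher Z_eff) and falls down a group (larger shell), subject to the usual subshell exceptions.
Valence configurations: N⁺ [He]2s²2p², C⁺ [He]2s²2p¹.
Approximate IE_2 values (kJ/mol): N 2856, C 2353.
Overall IE_2 order: C < N.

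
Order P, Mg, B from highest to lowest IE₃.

Mg, B, P

IE_3 is the cost of taking one more electron from the +2 cation: P²⁺ still has 3 valence electrons; Mg²⁺ is the bare [Ne] core; B²⁺ still has 1 valence electron.
Pulling an electron out of a noble-gas core costs far more than removing a remaining valence electron, so Mg sits at the high end of IE_3.
Valence configurations: P²⁺ [Ne]3s²3p¹, B²⁺ [He]2s¹.
The numbers (kJ/mol): P 2914, Mg 7733, B 3660.
So the third ionization energies run P < B < Mg.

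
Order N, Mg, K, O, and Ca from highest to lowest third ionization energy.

IE_3 is the cost of taking one more electron from the +2 cation: N²⁺ still has 3 valence electrons; Mg²⁺ is the bare [Ne] core; K²⁺ is already 1 electron into the core; O²⁺ still has 4 valence electrons; Ca²⁺ is the bare [Ar] core.
Usually core removal costs more than valence removal, but here the competition is close: a tightly held n=2 valence electron can cost more to remove than an n=3 core electron, so the actual values have to decide it.
Valence configurations: N²⁺ [He]2s²2p¹, O²⁺ [He]2s²2p².
Approximate IE_3 values (kJ/mol): N 4578, Mg 7733, K 4420, O 5300, Ca 4912.
Overall IE_3 order: K < N < Ca < O < Mg.

Mg > O > Ca > N > K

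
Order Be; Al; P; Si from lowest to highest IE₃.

Al < P < Si < Be

The third ionization energy removes an electron from the +2 ion. For each element: Be²⁺ is the bare [He] core; Al²⁺ still has 1 valence electron; P²⁺ still has 3 valence electrons; Si²⁺ still has 2 valence electrons.
Breaking into a closed-shell core is much more expensive than removing a leftover valence electron — Be has the largest IE_3 here.
Valence configurations: Al²⁺ [Ne]3s¹, P²⁺ [Ne]3s²3p¹, Si²⁺ [Ne]3s².
P²⁺ loses a lone 3p electron whereas Si²⁺ must break into a filled 3s² pair, so IE_3(Si) > IE_3(P) even though P has the higher nuclear charge.
Approximate IE_3 values (kJ/mol): Be 14849, Al 2745, P 2914, Si 3232.
Putting it together, IE_3: Al < P < Si < Be.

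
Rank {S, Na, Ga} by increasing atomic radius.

Na is in period 3, group 1; S is in period 3, group 16; Ga is in period 4, group 13.
Radius decreases left→right (rising Z_eff, same n) and increases top→bottom (higher n).
Here both period and group differ, so the two effects have to be weighed against each other.
Ga > S: relative to S, both the across-period and down-group shifts push Ga's atomic radius up.
Na > Ga: period and group pull opposite ways; the across-period shift dominates (155 vs 124 pm).
For reference (pm): Na 155, S 103, Ga 124.
So from smallest to largest: S < Ga < Na.

S, Ga, Na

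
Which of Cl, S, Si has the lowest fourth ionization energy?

Si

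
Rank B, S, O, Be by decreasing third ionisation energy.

Be, O, B, S

The third ionization energy removes an electron from the +2 ion. For each element: B²⁺ still has 1 valence electron; S²⁺ still has 4 valence electrons; O²⁺ still has 4 valence electrons; Be²⁺ is the bare [He] core.
Breaking into a closed-shell core is much more expensive than removing a leftover valence electron — Be has the largest IE_3 here.
Valence configurations: B²⁺ [He]2s¹, S²⁺ [Ne]3s²3p², O²⁺ [He]2s²2p².
The numbers (kJ/mol): B 3660, S 3357, O 5300, Be 14849.
Overall IE_3 order: S < B < O < Be.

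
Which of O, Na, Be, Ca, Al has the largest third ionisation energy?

Be

IE_3 is the cost of taking one more electron from the +2 cation: O²⁺ still has 4 valence electrons; Na²⁺ is already 1 electron into the core; Be²⁺ is the bare [He] core; Ca²⁺ is the bare [Ar] core; Al²⁺ still has 1 valence electron.
Usually core removal costs more than valence removal, but here the competition is close: a tightly held n=2 valence electron can cost more to remove than an n=3 core electron, so the actual values have to decide it.
Valence configurations: O²⁺ [He]2s²2p², Al²⁺ [Ne]3s¹.
Approximate IE_3 values (kJ/mol): O 5300, Na 6910, Be 14849, Ca 4912, Al 2745.
Overall IE_3 order: Al < Ca < O < Na < Be.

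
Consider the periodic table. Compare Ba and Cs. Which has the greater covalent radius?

Cs

Cs is in period 6, group 1; Ba is in period 6, group 2.
Moving right in a period, electrons are added to the same shell under a stronger nuclear pull, so atoms get smaller; moving down, a new shell is opened and atoms get larger.
All lie in period 6, so atomic radius increases right to left.
So Cs has the greater covalent radius (Cs > Ba).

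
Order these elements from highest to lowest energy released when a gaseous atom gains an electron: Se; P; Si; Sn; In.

EA tends to increase across a period and decrease down a group, though the pattern is less regular than for IE or radius.
Neither a single period nor a single group — weigh both effects.
P > In: both effects reinforce here, so P is clearly the higher of the two.
Sn > P: this pair runs against the simple trend — see the exception note.
Si > Sn: Si sits above Sn in group 14, so the down-group effect alone puts Si higher.
Se > Si: period and group pull opposite ways; the across-period shift dominates (195 vs 134 kJ/mol).
Note the exception: Sn has a higher electron affinity than P, contrary to the simple trend — adding an electron to P's half-filled np³ subshell costs electron-pairing energy.
Note the exception: Si has a higher electron affinity than P, contrary to the simple trend — adding an electron to P's half-filled 3p³ is unfavourable, so Si (3p²) has the more exothermic EA.
Tabulated electron affinity (kJ/mol): Si 134, P 72, Se 195, In 29, Sn 107.
So from highest to lowest: Se > Si > Sn > P > In.

Se > Si > Sn > P > In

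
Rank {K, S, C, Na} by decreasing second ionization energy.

Na > K > C > S

Consider each +1 ion: K⁺ is the bare [Ar] core; S⁺ still has 5 valence electrons; C⁺ still has 3 valence electrons; Na⁺ is the bare [Ne] core.
Pulling an electron out of a noble-gas core costs far more than removing a remaining valence electron, so K and Na sit at the high end of IE_2.
Valence configurations: S⁺ [Ne]3s²3p³, C⁺ [He]2s²2p¹.
Tabulated IE_2 (kJ/mol): K 3052, S 2252, C 2353, Na 4562.
So the second ionization energies run S < C < K < Na.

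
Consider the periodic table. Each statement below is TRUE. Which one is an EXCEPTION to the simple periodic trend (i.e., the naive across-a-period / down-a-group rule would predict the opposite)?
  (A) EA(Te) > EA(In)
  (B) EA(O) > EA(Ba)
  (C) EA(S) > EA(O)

(C)

The general trend: electron affinity increases across a period and decreases down a group.
(A) Te (period 5, group 16) vs In (period 5, group 13): the stated order agrees with the simple trend.
(B) O (period 2, group 16) vs Ba (period 6, group 2): the stated order agrees with the simple trend.
(C) S (period 3, group 16) vs O (period 2, group 16): the stated order contradicts the simple trend.
The exception is (C): the compact 2p subshell of O repels the added electron more than S's larger 3p does.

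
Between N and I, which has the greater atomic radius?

I

N is in period 2, group 15; I is in period 5, group 17.
Moving right in a period, electrons are added to the same shell under a stronger nuclear pull, so atoms get smaller; moving down, a new shell is opened and atoms get larger.
These span different periods and groups, so the two trends combine.
I > N: period and group pull opposite ways; the down-group shift dominates (133 vs 71 pm).
Approximate values (pm): N 71, I 133.
So I has the greater atomic radius (I > N).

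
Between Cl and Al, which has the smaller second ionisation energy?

Al

IE_2 is the cost of taking one more electron from the +1 cation: Cl⁺ still has 6 valence electrons; Al⁺ still has 2 valence electrons.
All are still removing valence electrons, so compare the +1 ions as you would atoms: IE_2 generally rises across a period (higher Z_eff) and falls down a group (larger shell), subject to the usual subshell exceptions.
Valence configurations: Cl⁺ [Ne]3s²3p⁴, Al⁺ [Ne]3s².
Approximate IE_2 values (kJ/mol): Cl 2298, Al 1817.
Overall IE_2 order: Al < Cl.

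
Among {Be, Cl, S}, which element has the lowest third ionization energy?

S

IE_3 is the cost of taking one more electron from the +2 cation: Be²⁺ is the bare [He] core; Cl²⁺ still has 5 valence electrons; S²⁺ still has 4 valence electrons.
Breaking into a closed-shell core is much more expensive than removing a leftover valence electron — Be has the largest IE_3 here.
Valence configurations: Cl²⁺ [Ne]3s²3p³, S²⁺ [Ne]3s²3p².
Tabulated IE_3 (kJ/mol): Be 14849, Cl 3822, S 3357.
So the third ionization energies run S < Cl < Be.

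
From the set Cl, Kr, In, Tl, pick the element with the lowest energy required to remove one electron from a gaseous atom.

Cl is in period 3, group 17; Kr is in period 4, group 18; In is in period 5, group 13; Tl is in period 6, group 13.
First ionization energy rises across a period (greater Z_eff holds electrons more tightly) and falls down a group (valence electrons are farther from the nucleus).
Neither a single period nor a single group — weigh both effects.
Tl > In: this pair runs against the simple trend — see the exception note.
Cl > Tl: relative to Tl, both the across-period and down-group shifts push Cl's first ionization energy up.
Kr > Cl: the two effects oppose for this pair; the across-period effect wins (1351 vs 1251 kJ/mol).
Note the exception: Tl has a higher first ionization energy than In, contrary to the simple trend — relativistic 6s stabilisation and poor 4f/5d shielding distort the trend for the heavy p-block elements.
Approximate values (kJ/mol): Cl 1251, Kr 1351, In 558, Tl 589.
The lowest energy required to remove one electron from a gaseous atom among these belongs to In.

In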